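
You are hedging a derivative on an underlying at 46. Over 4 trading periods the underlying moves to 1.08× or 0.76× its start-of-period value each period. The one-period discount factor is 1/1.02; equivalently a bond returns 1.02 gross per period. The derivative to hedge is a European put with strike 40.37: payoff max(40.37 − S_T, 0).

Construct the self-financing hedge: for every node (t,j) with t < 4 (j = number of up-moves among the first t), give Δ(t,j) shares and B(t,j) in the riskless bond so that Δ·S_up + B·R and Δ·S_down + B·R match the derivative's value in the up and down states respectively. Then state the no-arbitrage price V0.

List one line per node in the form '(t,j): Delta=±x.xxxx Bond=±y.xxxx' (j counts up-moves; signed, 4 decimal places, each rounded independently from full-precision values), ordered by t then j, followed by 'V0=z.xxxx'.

(0,0): Delta=-0.2761 Bond=14.3013
(1,0): Delta=-0.7919 Bond=32.6200
(1,1): Delta=-0.1923 Bond=10.4259
(2,0): Delta=-1.0000 Bond=38.8024
(2,1): Delta=-0.7581 Bond=31.9963
(2,2): Delta=-0.1004 Bond=5.7048
(3,0): Delta=-1.0000 Bond=39.5784
(3,1): Delta=-1.0000 Bond=39.5784
(3,2): Delta=-0.7188 Bond=31.0342
(3,3): Delta=0.0000 Bond=0.0000
V0=1.6026

Under the risk-neutral measure, an up-move has probability p* = (R−d)/(u−d) = 0.8125 and values discount at R = 1.02.
Terminal payoffs: V(4,0)=25.0234, V(4,1)=18.5617, V(4,2)=9.3792, V(4,3)=0.0000, V(4,4)=0.0000
  t=3,j=0: stock 20.1929 → up 21.8083 (V=18.5617), down 15.3466 (V=25.0234). Price 19.3855; hedge Δ=-1.0000, bond B=39.5784.
  t=3,j=1: stock 28.6952 → up 30.9908 (V=9.3792), down 21.8083 (V=18.5617). Price 10.8833; hedge Δ=-1.0000, bond B=39.5784.
  t=3,j=2: stock 40.7773 → up 44.0395 (V=0.0000), down 30.9908 (V=9.3792). Price 1.7241; hedge Δ=-0.7188, bond B=31.0342.
  t=3,j=3: stock 57.9468 → up 62.5825 (V=0.0000), down 44.0395 (V=0.0000). Price 0.0000; hedge Δ=0.0000, bond B=0.0000.
  t=2,j=0: stock 26.5696 → up 28.6952 (V=10.8833), down 20.1929 (V=19.3855). Price 12.2328; hedge Δ=-1.0000, bond B=38.8024.
  t=2,j=1: stock 37.7568 → up 40.7773 (V=1.7241), down 28.6952 (V=10.8833). Price 3.3740; hedge Δ=-0.7581, bond B=31.9963.
  t=2,j=2: stock 53.6544 → up 57.9468 (V=0.0000), down 40.7773 (V=1.7241). Price 0.3169; hedge Δ=-0.1004, bond B=5.7048.
  t=1,j=0: stock 34.9600 → up 37.7568 (V=3.3740), down 26.5696 (V=12.2328). Price 4.9363; hedge Δ=-0.7919, bond B=32.6200.
  t=1,j=1: stock 49.6800 → up 53.6544 (V=0.3169), down 37.7568 (V=3.3740). Price 0.8727; hedge Δ=-0.1923, bond B=10.4259.
  t=0,j=0: stock 46.0000 → up 49.6800 (V=0.8727), down 34.9600 (V=4.9363). Price 1.6026; hedge Δ=-0.2761, bond B=14.3013.
Root portfolio cost Δ·46+B reproduces V0=1.6026.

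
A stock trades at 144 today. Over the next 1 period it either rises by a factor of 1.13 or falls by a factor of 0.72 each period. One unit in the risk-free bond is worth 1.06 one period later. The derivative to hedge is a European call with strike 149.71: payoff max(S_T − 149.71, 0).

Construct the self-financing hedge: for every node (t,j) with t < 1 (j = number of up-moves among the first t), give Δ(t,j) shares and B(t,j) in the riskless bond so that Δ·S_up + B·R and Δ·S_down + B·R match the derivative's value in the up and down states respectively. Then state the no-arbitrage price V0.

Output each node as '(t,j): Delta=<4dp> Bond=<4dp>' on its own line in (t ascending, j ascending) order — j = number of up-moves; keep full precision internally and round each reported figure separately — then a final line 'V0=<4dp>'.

(0,0): Delta=0.2204 Bond=-21.5536
V0=10.1781

Since d<R<u, set p* = (R−d)/(u−d) = 0.8293; price each node as the discounted p*-expectation of its children.
Terminal payoffs: V(1,0)=0.0000, V(1,1)=13.0100
Node (0,0) S=144.0000: V=(p*·13.0100+(1−p*)·0.0000)/1.06=10.1781; Δ=(13.0100−0.0000)/(162.7200−103.6800)=0.2204; B=V−Δ·S=-21.5536
Each (Δ,B) replicates both successor values, so the strategy is self-financing and V0 is arbitrage-free.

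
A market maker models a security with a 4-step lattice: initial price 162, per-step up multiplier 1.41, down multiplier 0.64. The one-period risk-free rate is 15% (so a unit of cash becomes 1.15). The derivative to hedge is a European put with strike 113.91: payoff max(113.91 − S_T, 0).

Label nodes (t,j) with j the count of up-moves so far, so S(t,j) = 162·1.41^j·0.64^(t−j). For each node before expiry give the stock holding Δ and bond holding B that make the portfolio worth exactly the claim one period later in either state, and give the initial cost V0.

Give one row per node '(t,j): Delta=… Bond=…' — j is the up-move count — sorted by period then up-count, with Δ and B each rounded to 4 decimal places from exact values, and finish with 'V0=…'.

(0,0): Delta=-0.0712 Bond=15.3232
(1,0): Delta=-0.2642 Bond=37.6380
(1,1): Delta=-0.0265 Bond=7.4173
(2,0): Delta=-0.7970 Bond=78.6350
(2,1): Delta=-0.1409 Bond=25.2615
(2,2): Delta=0.0000 Bond=0.0000
(3,0): Delta=-1.0000 Bond=99.0522
(3,1): Delta=-0.7500 Bond=86.0348
(3,2): Delta=0.0000 Bond=0.0000
(3,3): Delta=0.0000 Bond=0.0000
V0=3.7956

Risk-neutral probability p* = (R−d)/(u−d) = (1.15−0.64)/(1.41−0.64) = 0.6623.
Payoff layer (t=4): V(4,0)=86.7309, V(4,1)=54.0311, V(4,2)=0.0000, V(4,3)=0.0000, V(4,4)=0.0000
(3,0): S=42.4673. Δ = (V_up−V_dn)/(S_up−S_dn) = (54.0311−86.7309)/(59.8789−27.1791) = -1.0000. V = [p*·54.0311 + (1−p*)·86.7309]/1.15 = 56.5848. B = V − Δ·S = 99.0522.
(3,1): S=93.5608. Δ = (V_up−V_dn)/(S_up−S_dn) = (0.0000−54.0311)/(131.9208−59.8789) = -0.7500. V = [p*·0.0000 + (1−p*)·54.0311]/1.15 = 15.8646. B = V − Δ·S = 86.0348.
(3,2): S=206.1262. Δ = (V_up−V_dn)/(S_up−S_dn) = (0.0000−0.0000)/(290.6380−131.9208) = 0.0000. V = [p*·0.0000 + (1−p*)·0.0000]/1.15 = 0.0000. B = V − Δ·S = 0.0000.
(3,3): S=454.1218. Δ = (V_up−V_dn)/(S_up−S_dn) = (0.0000−0.0000)/(640.3117−290.6380) = 0.0000. V = [p*·0.0000 + (1−p*)·0.0000]/1.15 = 0.0000. B = V − Δ·S = 0.0000.
(2,0): S=66.3552. Δ = (V_up−V_dn)/(S_up−S_dn) = (15.8646−56.5848)/(93.5608−42.4673) = -0.7970. V = [p*·15.8646 + (1−p*)·56.5848]/1.15 = 25.7515. B = V − Δ·S = 78.6350.
(2,1): S=146.1888. Δ = (V_up−V_dn)/(S_up−S_dn) = (0.0000−15.8646)/(206.1262−93.5608) = -0.1409. V = [p*·0.0000 + (1−p*)·15.8646]/1.15 = 4.6581. B = V − Δ·S = 25.2615.
(2,2): S=322.0722. Δ = (V_up−V_dn)/(S_up−S_dn) = (0.0000−0.0000)/(454.1218−206.1262) = 0.0000. V = [p*·0.0000 + (1−p*)·0.0000]/1.15 = 0.0000. B = V − Δ·S = 0.0000.
(1,0): S=103.6800. Δ = (V_up−V_dn)/(S_up−S_dn) = (4.6581−25.7515)/(146.1888−66.3552) = -0.2642. V = [p*·4.6581 + (1−p*)·25.7515]/1.15 = 10.2440. B = V − Δ·S = 37.6380.
(1,1): S=228.4200. Δ = (V_up−V_dn)/(S_up−S_dn) = (0.0000−4.6581)/(322.0722−146.1888) = -0.0265. V = [p*·0.0000 + (1−p*)·4.6581]/1.15 = 1.3677. B = V − Δ·S = 7.4173.
(0,0): S=162.0000. Δ = (V_up−V_dn)/(S_up−S_dn) = (1.3677−10.2440)/(228.4200−103.6800) = -0.0712. V = [p*·1.3677 + (1−p*)·10.2440]/1.15 = 3.7956. B = V − Δ·S = 15.3232.
Self-financing check: at every node Δ·S+B equals the discounted successor values.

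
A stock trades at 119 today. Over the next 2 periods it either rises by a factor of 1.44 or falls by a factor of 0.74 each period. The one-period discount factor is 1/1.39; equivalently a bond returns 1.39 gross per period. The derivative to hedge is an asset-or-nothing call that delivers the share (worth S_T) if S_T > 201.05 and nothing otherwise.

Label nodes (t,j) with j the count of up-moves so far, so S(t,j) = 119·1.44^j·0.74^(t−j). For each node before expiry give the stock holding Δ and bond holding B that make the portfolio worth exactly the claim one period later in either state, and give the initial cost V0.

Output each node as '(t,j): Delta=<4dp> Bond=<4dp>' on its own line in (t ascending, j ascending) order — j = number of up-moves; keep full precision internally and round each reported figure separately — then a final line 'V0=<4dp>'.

No-arbitrage ⇒ martingale measure with p* = (R−d)/(u−d) = 0.9286.
At expiry t=2: V(2,0)=0.0000, V(2,1)=0.0000, V(2,2)=246.7584
  t=1,j=0: stock 88.0600 → up 126.8064 (V=0.0000), down 65.1644 (V=0.0000). Price 0.0000; hedge Δ=0.0000, bond B=0.0000.
  t=1,j=1: stock 171.3600 → up 246.7584 (V=246.7584), down 126.8064 (V=0.0000). Price 164.8437; hedge Δ=2.0571, bond B=-187.6683.
  t=0,j=0: stock 119.0000 → up 171.3600 (V=164.8437), down 88.0600 (V=0.0000). Price 110.1217; hedge Δ=1.9789, bond B=-125.3693.
Self-financing check: at every node Δ·S+B equals the discounted successor values.

(0,0): Delta=1.9789 Bond=-125.3693
(1,0): Delta=0.0000 Bond=0.0000
(1,1): Delta=2.0571 Bond=-187.6683
V0=110.1217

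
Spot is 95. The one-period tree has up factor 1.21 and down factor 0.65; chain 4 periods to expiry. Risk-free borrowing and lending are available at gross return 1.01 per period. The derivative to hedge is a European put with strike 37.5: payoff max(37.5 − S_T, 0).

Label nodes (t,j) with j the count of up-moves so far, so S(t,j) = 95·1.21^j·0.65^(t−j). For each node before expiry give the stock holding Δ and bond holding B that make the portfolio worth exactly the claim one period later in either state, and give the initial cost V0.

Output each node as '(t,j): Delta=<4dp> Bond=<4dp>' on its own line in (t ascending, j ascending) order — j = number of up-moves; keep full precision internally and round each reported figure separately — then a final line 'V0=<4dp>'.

No-arbitrage ⇒ martingale measure with p* = (R−d)/(u−d) = 0.6429.
Terminal values V(4,·): V(4,0)=20.5419, V(4,1)=5.9319, V(4,2)=0.0000, V(4,3)=0.0000, V(4,4)=0.0000
Node (3,0) S=26.0894: V=(p*·5.9319+(1−p*)·20.5419)/1.01=11.0393; Δ=(5.9319−20.5419)/(31.5681−16.9581)=-1.0000; B=V−Δ·S=37.1287
Node (3,1) S=48.5664: V=(p*·0.0000+(1−p*)·5.9319)/1.01=2.0975; Δ=(0.0000−5.9319)/(58.7653−31.5681)=-0.2181; B=V−Δ·S=12.6901
Node (3,2) S=90.4082: V=(p*·0.0000+(1−p*)·0.0000)/1.01=0.0000; Δ=(0.0000−0.0000)/(109.3939−58.7653)=0.0000; B=V−Δ·S=0.0000
Node (3,3) S=168.2983: V=(p*·0.0000+(1−p*)·0.0000)/1.01=0.0000; Δ=(0.0000−0.0000)/(203.6409−109.3939)=0.0000; B=V−Δ·S=0.0000
Node (2,0) S=40.1375: V=(p*·2.0975+(1−p*)·11.0393)/1.01=5.2387; Δ=(2.0975−11.0393)/(48.5664−26.0894)=-0.3978; B=V−Δ·S=21.2061
Node (2,1) S=74.7175: V=(p*·0.0000+(1−p*)·2.0975)/1.01=0.7417; Δ=(0.0000−2.0975)/(90.4082−48.5664)=-0.0501; B=V−Δ·S=4.4873
Node (2,2) S=139.0895: V=(p*·0.0000+(1−p*)·0.0000)/1.01=0.0000; Δ=(0.0000−0.0000)/(168.2983−90.4082)=0.0000; B=V−Δ·S=0.0000
Node (1,0) S=61.7500: V=(p*·0.7417+(1−p*)·5.2387)/1.01=2.3245; Δ=(0.7417−5.2387)/(74.7175−40.1375)=-0.1300; B=V−Δ·S=10.3548
Node (1,1) S=114.9500: V=(p*·0.0000+(1−p*)·0.7417)/1.01=0.2623; Δ=(0.0000−0.7417)/(139.0895−74.7175)=-0.0115; B=V−Δ·S=1.5867
Node (0,0) S=95.0000: V=(p*·0.2623+(1−p*)·2.3245)/1.01=0.9889; Δ=(0.2623−2.3245)/(114.9500−61.7500)=-0.0388; B=V−Δ·S=4.6715
Check: Δ(0,0)·S0 + B(0,0) = 0.9889 = V0.

(0,0): Delta=-0.0388 Bond=4.6715
(1,0): Delta=-0.1300 Bond=10.3548
(1,1): Delta=-0.0115 Bond=1.5867
(2,0): Delta=-0.3978 Bond=21.2061
(2,1): Delta=-0.0501 Bond=4.4873
(2,2): Delta=0.0000 Bond=0.0000
(3,0): Delta=-1.0000 Bond=37.1287
(3,1): Delta=-0.2181 Bond=12.6901
(3,2): Delta=0.0000 Bond=0.0000
(3,3): Delta=0.0000 Bond=0.0000
V0=0.9889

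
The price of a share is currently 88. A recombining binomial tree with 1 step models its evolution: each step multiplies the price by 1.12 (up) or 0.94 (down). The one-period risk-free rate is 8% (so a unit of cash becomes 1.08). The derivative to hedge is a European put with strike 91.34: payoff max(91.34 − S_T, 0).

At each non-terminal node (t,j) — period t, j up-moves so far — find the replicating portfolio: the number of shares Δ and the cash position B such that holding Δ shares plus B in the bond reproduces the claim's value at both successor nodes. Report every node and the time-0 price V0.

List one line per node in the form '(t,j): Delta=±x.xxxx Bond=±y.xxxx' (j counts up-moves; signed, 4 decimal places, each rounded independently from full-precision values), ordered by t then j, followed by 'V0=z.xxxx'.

Since d<R<u, set p* = (R−d)/(u−d) = 0.7778; price each node as the discounted p*-expectation of its children.
Terminal payoffs: V(1,0)=8.6200, V(1,1)=0.0000
  t=0,j=0: stock 88.0000 → up 98.5600 (V=0.0000), down 82.7200 (V=8.6200). Price 1.7737; hedge Δ=-0.5442, bond B=49.6626.
Self-financing check: at every node Δ·S+B equals the discounted successor values.

(0,0): Delta=-0.5442 Bond=49.6626
V0=1.7737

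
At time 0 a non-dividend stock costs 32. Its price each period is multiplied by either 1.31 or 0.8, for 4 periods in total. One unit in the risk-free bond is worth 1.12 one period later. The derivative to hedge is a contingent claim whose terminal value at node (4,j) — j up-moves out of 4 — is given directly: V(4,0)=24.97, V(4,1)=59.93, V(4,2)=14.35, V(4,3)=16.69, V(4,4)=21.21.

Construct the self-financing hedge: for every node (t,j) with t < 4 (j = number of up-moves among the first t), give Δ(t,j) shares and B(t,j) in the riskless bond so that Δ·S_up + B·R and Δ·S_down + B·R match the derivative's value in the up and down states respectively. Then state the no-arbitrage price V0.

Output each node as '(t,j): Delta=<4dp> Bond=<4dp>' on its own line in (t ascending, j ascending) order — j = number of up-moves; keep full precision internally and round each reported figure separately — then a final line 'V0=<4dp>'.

Since d<R<u, set p* = (R−d)/(u−d) = 0.6275; price each node as the discounted p*-expectation of its children.
Payoff layer (t=4): V(4,0)=24.9700, V(4,1)=59.9300, V(4,2)=14.3500, V(4,3)=16.6900, V(4,4)=21.2100
(3,0): S=16.3840. Δ = (V_up−V_dn)/(S_up−S_dn) = (59.9300−24.9700)/(21.4630−13.1072) = 4.1839. V = [p*·59.9300 + (1−p*)·24.9700]/1.12 = 41.8801. B = V − Δ·S = -26.6689.
(3,1): S=26.8288. Δ = (V_up−V_dn)/(S_up−S_dn) = (14.3500−59.9300)/(35.1457−21.4630) = -3.3312. V = [p*·14.3500 + (1−p*)·59.9300]/1.12 = 27.9739. B = V − Δ·S = 117.3465.
(3,2): S=43.9322. Δ = (V_up−V_dn)/(S_up−S_dn) = (16.6900−14.3500)/(57.5511−35.1457) = 0.1044. V = [p*·16.6900 + (1−p*)·14.3500]/1.12 = 14.1234. B = V − Δ·S = 9.5352.
(3,3): S=71.9389. Δ = (V_up−V_dn)/(S_up−S_dn) = (21.2100−16.6900)/(94.2400−57.5511) = 0.1232. V = [p*·21.2100 + (1−p*)·16.6900]/1.12 = 17.4340. B = V − Δ·S = 8.5713.
(2,0): S=20.4800. Δ = (V_up−V_dn)/(S_up−S_dn) = (27.9739−41.8801)/(26.8288−16.3840) = -1.3314. V = [p*·27.9739 + (1−p*)·41.8801]/1.12 = 29.6024. B = V − Δ·S = 56.8693.
(2,1): S=33.5360. Δ = (V_up−V_dn)/(S_up−S_dn) = (14.1234−27.9739)/(43.9322−26.8288) = -0.8098. V = [p*·14.1234 + (1−p*)·27.9739]/1.12 = 17.2173. B = V − Δ·S = 44.3752.
(2,2): S=54.9152. Δ = (V_up−V_dn)/(S_up−S_dn) = (17.4340−14.1234)/(71.9389−43.9322) = 0.1182. V = [p*·17.4340 + (1−p*)·14.1234]/1.12 = 14.4649. B = V − Δ·S = 7.9735.
(1,0): S=25.6000. Δ = (V_up−V_dn)/(S_up−S_dn) = (17.2173−29.6024)/(33.5360−20.4800) = -0.9486. V = [p*·17.2173 + (1−p*)·29.6024]/1.12 = 19.4923. B = V − Δ·S = 43.7767.
(1,1): S=41.9200. Δ = (V_up−V_dn)/(S_up−S_dn) = (14.4649−17.2173)/(54.9152−33.5360) = -0.1287. V = [p*·14.4649 + (1−p*)·17.2173]/1.12 = 13.8306. B = V − Δ·S = 19.2276.
(0,0): S=32.0000. Δ = (V_up−V_dn)/(S_up−S_dn) = (13.8306−19.4923)/(41.9200−25.6000) = -0.3469. V = [p*·13.8306 + (1−p*)·19.4923]/1.12 = 14.2320. B = V − Δ·S = 25.3333.
Self-financing check: at every node Δ·S+B equals the discounted successor values.

(0,0): Delta=-0.3469 Bond=25.3333
(1,0): Delta=-0.9486 Bond=43.7767
(1,1): Delta=-0.1287 Bond=19.2276
(2,0): Delta=-1.3314 Bond=56.8693
(2,1): Delta=-0.8098 Bond=44.3752
(2,2): Delta=0.1182 Bond=7.9735
(3,0): Delta=4.1839 Bond=-26.6689
(3,1): Delta=-3.3312 Bond=117.3465
(3,2): Delta=0.1044 Bond=9.5352
(3,3): Delta=0.1232 Bond=8.5713
V0=14.2320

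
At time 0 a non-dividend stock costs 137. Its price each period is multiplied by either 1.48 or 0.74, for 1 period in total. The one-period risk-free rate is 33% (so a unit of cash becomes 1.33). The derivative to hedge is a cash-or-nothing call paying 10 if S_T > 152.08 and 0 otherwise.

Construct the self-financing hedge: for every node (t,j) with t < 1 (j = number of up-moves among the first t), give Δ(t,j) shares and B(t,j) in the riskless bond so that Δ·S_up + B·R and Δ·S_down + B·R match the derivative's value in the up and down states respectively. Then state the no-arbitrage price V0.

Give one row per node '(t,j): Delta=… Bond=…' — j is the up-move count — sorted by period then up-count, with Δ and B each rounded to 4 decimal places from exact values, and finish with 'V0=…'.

(0,0): Delta=0.0986 Bond=-7.5188
V0=5.9947

Since d<R<u, set p* = (R−d)/(u−d) = 0.7973; price each node as the discounted p*-expectation of its children.
Terminal payoffs: V(1,0)=0.0000, V(1,1)=10.0000
(0,0): S=137.0000. Δ = (V_up−V_dn)/(S_up−S_dn) = (10.0000−0.0000)/(202.7600−101.3800) = 0.0986. V = [p*·10.0000 + (1−p*)·0.0000]/1.33 = 5.9947. B = V − Δ·S = -7.5188.
Self-financing check: at every node Δ·S+B equals the discounted successor values.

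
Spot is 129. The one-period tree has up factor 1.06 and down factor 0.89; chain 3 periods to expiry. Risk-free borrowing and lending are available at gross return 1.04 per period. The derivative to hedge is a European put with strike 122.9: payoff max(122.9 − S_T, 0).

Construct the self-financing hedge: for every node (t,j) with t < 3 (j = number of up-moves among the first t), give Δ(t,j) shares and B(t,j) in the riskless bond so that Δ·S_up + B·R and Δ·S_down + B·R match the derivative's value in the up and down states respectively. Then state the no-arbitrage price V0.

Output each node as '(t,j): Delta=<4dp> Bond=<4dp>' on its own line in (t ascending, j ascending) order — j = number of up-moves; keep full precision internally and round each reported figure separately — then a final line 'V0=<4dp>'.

Risk-neutral probability p* = (R−d)/(u−d) = (1.04−0.89)/(1.06−0.89) = 0.8824.
Terminal values V(3,·): V(3,0)=31.9590, V(3,1)=14.5882, V(3,2)=0.0000, V(3,3)=0.0000
  t=2,j=0: stock 102.1809 → up 108.3118 (V=14.5882), down 90.9410 (V=31.9590). Price 15.9922; hedge Δ=-1.0000, bond B=118.1731.
  t=2,j=1: stock 121.6986 → up 129.0005 (V=0.0000), down 108.3118 (V=14.5882). Price 1.6503; hedge Δ=-0.7051, bond B=87.4635.
  t=2,j=2: stock 144.9444 → up 153.6411 (V=0.0000), down 129.0005 (V=0.0000). Price 0.0000; hedge Δ=0.0000, bond B=0.0000.
  t=1,j=0: stock 114.8100 → up 121.6986 (V=1.6503), down 102.1809 (V=15.9922). Price 3.2092; hedge Δ=-0.7348, bond B=87.5734.
  t=1,j=1: stock 136.7400 → up 144.9444 (V=0.0000), down 121.6986 (V=1.6503). Price 0.1867; hedge Δ=-0.0710, bond B=9.8941.
  t=0,j=0: stock 129.0000 → up 136.7400 (V=0.1867), down 114.8100 (V=3.2092). Price 0.5214; hedge Δ=-0.1378, bond B=18.3008.
Self-financing check: at every node Δ·S+B equals the discounted successor values.

(0,0): Delta=-0.1378 Bond=18.3008
(1,0): Delta=-0.7348 Bond=87.5734
(1,1): Delta=-0.0710 Bond=9.8941
(2,0): Delta=-1.0000 Bond=118.1731
(2,1): Delta=-0.7051 Bond=87.4635
(2,2): Delta=0.0000 Bond=0.0000
V0=0.5214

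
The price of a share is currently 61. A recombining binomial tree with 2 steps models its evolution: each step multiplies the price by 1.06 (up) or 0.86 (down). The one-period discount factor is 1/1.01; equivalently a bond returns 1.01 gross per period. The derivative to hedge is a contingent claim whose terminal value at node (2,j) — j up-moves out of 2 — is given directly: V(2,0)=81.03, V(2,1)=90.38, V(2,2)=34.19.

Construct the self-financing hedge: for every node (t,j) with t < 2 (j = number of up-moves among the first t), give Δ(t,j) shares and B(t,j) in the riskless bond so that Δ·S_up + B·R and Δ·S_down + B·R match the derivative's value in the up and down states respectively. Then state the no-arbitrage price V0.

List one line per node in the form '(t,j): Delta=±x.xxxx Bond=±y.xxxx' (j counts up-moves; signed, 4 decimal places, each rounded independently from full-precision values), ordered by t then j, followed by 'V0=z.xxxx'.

(0,0): Delta=-3.2304 Bond=254.0967
(1,0): Delta=0.8912 Bond=40.4208
(1,1): Delta=-4.3450 Bond=328.7099
V0=57.0422

Since d<R<u, set p* = (R−d)/(u−d) = 0.7500; price each node as the discounted p*-expectation of its children.
Terminal payoffs: V(2,0)=81.0300, V(2,1)=90.3800, V(2,2)=34.1900
Node (1,0) S=52.4600: V=(p*·90.3800+(1−p*)·81.0300)/1.01=87.1708; Δ=(90.3800−81.0300)/(55.6076−45.1156)=0.8912; B=V−Δ·S=40.4208
Node (1,1) S=64.6600: V=(p*·34.1900+(1−p*)·90.3800)/1.01=47.7599; Δ=(34.1900−90.3800)/(68.5396−55.6076)=-4.3450; B=V−Δ·S=328.7099
Node (0,0) S=61.0000: V=(p*·47.7599+(1−p*)·87.1708)/1.01=57.0422; Δ=(47.7599−87.1708)/(64.6600−52.4600)=-3.2304; B=V−Δ·S=254.0967
The time-0 hedge costs 57.0422, which is the no-arbitrage price.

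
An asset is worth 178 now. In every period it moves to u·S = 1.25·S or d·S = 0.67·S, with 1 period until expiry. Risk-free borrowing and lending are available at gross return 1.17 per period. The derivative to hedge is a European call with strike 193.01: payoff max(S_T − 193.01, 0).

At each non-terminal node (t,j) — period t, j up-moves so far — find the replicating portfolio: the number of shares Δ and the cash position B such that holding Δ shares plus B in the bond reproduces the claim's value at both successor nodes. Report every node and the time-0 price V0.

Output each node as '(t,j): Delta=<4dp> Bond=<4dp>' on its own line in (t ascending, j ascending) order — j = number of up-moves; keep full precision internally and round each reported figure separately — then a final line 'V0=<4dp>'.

Since d<R<u, set p* = (R−d)/(u−d) = 0.8621; price each node as the discounted p*-expectation of its children.
At expiry t=1: V(1,0)=0.0000, V(1,1)=29.4900
(0,0): S=178.0000. Δ = (V_up−V_dn)/(S_up−S_dn) = (29.4900−0.0000)/(222.5000−119.2600) = 0.2856. V = [p*·29.4900 + (1−p*)·0.0000]/1.17 = 21.7286. B = V − Δ·S = -29.1163.
Check: Δ(0,0)·S0 + B(0,0) = 21.7286 = V0.

(0,0): Delta=0.2856 Bond=-29.1163
V0=21.7286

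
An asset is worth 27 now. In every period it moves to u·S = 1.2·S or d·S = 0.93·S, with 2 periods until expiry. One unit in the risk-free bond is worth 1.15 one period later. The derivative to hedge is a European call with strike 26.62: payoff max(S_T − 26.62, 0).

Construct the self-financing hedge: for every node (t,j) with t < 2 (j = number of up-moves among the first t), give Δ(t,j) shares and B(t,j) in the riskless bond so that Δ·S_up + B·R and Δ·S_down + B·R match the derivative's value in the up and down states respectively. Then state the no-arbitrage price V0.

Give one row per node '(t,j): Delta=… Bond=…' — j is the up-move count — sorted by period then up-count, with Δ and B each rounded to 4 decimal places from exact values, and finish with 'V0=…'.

(0,0): Delta=0.9278 Bond=-18.0949
(1,0): Delta=0.5180 Bond=-10.5190
(1,1): Delta=1.0000 Bond=-23.1478
V0=6.9562

Risk-neutral probability p* = (R−d)/(u−d) = (1.15−0.93)/(1.2−0.93) = 0.8148.
Terminal values V(2,·): V(2,0)=0.0000, V(2,1)=3.5120, V(2,2)=12.2600
Node (1,0) S=25.1100: V=(p*·3.5120+(1−p*)·0.0000)/1.15=2.4884; Δ=(3.5120−0.0000)/(30.1320−23.3523)=0.5180; B=V−Δ·S=-10.5190
Node (1,1) S=32.4000: V=(p*·12.2600+(1−p*)·3.5120)/1.15=9.2522; Δ=(12.2600−3.5120)/(38.8800−30.1320)=1.0000; B=V−Δ·S=-23.1478
Node (0,0) S=27.0000: V=(p*·9.2522+(1−p*)·2.4884)/1.15=6.9562; Δ=(9.2522−2.4884)/(32.4000−25.1100)=0.9278; B=V−Δ·S=-18.0949
The time-0 hedge costs 6.9562, which is the no-arbitrage price.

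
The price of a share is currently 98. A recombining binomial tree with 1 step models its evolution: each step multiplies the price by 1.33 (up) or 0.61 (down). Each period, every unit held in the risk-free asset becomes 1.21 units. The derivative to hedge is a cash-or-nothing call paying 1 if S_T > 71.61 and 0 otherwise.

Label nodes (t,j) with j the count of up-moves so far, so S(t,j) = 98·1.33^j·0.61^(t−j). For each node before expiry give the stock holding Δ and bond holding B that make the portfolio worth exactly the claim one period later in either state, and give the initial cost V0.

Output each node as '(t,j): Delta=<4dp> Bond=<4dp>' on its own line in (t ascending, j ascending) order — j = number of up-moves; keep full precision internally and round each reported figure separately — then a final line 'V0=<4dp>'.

Risk-neutral probability p* = (R−d)/(u−d) = (1.21−0.61)/(1.33−0.61) = 0.8333.
Terminal payoffs: V(1,0)=0.0000, V(1,1)=1.0000
Node (0,0) S=98.0000: V=(p*·1.0000+(1−p*)·0.0000)/1.21=0.6887; Δ=(1.0000−0.0000)/(130.3400−59.7800)=0.0142; B=V−Δ·S=-0.7002
The time-0 hedge costs 0.6887, which is the no-arbitrage price.

(0,0): Delta=0.0142 Bond=-0.7002
V0=0.6887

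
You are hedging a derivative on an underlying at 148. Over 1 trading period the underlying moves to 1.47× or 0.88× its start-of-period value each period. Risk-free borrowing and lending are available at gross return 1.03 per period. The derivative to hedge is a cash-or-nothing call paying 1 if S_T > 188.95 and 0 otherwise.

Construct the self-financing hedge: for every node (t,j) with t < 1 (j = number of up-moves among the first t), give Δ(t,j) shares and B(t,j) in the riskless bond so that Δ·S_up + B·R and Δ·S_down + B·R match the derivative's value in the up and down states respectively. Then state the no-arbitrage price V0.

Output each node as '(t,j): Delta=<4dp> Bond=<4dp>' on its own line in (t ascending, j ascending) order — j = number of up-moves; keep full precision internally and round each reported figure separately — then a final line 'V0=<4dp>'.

(0,0): Delta=0.0115 Bond=-1.4481
V0=0.2468

Under the risk-neutral measure, an up-move has probability p* = (R−d)/(u−d) = 0.2542 and values discount at R = 1.03.
Terminal payoffs: V(1,0)=0.0000, V(1,1)=1.0000
(0,0): S=148.0000. Δ = (V_up−V_dn)/(S_up−S_dn) = (1.0000−0.0000)/(217.5600−130.2400) = 0.0115. V = [p*·1.0000 + (1−p*)·0.0000]/1.03 = 0.2468. B = V − Δ·S = -1.4481.
Self-financing check: at every node Δ·S+B equals the discounted successor values.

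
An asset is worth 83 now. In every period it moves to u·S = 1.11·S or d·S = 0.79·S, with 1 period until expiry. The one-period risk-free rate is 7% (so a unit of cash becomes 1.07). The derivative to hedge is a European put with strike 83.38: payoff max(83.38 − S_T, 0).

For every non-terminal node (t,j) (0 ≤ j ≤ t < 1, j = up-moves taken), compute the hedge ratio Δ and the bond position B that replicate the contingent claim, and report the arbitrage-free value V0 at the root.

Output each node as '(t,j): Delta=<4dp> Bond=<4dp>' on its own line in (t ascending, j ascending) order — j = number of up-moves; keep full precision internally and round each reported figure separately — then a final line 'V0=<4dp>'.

The replicating-portfolio and risk-neutral prices coincide; use p* = (1.07−0.79)/(1.11−0.79) = 0.8750 for the latter.
At expiry t=1: V(1,0)=17.8100, V(1,1)=0.0000
  t=0,j=0: stock 83.0000 → up 92.1300 (V=0.0000), down 65.5700 (V=17.8100). Price 2.0806; hedge Δ=-0.6706, bond B=57.7369.
Check: Δ(0,0)·S0 + B(0,0) = 2.0806 = V0.

(0,0): Delta=-0.6706 Bond=57.7369
V0=2.0806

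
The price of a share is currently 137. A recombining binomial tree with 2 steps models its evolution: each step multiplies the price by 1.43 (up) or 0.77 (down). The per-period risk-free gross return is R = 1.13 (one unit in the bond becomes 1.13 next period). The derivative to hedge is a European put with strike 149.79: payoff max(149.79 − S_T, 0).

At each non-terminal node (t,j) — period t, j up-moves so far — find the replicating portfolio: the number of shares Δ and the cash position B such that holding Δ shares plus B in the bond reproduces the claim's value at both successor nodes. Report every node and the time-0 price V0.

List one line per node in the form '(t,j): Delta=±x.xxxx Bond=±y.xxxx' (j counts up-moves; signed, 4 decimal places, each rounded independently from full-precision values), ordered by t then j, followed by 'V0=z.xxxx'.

No-arbitrage ⇒ martingale measure with p* = (R−d)/(u−d) = 0.5455.
Payoff layer (t=2): V(2,0)=68.5627, V(2,1)=0.0000, V(2,2)=0.0000
Node (1,0) S=105.4900: V=(p*·0.0000+(1−p*)·68.5627)/1.13=27.5795; Δ=(0.0000−68.5627)/(150.8507−81.2273)=-0.9848; B=V−Δ·S=131.4624
Node (1,1) S=195.9100: V=(p*·0.0000+(1−p*)·0.0000)/1.13=0.0000; Δ=(0.0000−0.0000)/(280.1513−150.8507)=0.0000; B=V−Δ·S=0.0000
Node (0,0) S=137.0000: V=(p*·0.0000+(1−p*)·27.5795)/1.13=11.0939; Δ=(0.0000−27.5795)/(195.9100−105.4900)=-0.3050; B=V−Δ·S=52.8811
Self-financing check: at every node Δ·S+B equals the discounted successor values.

(0,0): Delta=-0.3050 Bond=52.8811
(1,0): Delta=-0.9848 Bond=131.4624
(1,1): Delta=0.0000 Bond=0.0000
V0=11.0939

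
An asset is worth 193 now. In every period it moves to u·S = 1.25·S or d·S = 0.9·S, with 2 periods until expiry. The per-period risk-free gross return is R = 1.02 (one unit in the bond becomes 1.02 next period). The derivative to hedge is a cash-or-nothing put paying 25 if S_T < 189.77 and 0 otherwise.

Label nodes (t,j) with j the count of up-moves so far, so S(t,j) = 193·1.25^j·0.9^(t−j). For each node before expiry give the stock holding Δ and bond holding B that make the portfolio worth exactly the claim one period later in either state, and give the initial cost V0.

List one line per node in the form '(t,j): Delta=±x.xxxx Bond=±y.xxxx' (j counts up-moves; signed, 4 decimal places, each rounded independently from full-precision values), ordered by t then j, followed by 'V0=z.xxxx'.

Since d<R<u, set p* = (R−d)/(u−d) = 0.3429; price each node as the discounted p*-expectation of its children.
At expiry t=2: V(2,0)=25.0000, V(2,1)=0.0000, V(2,2)=0.0000
Node (1,0) S=173.7000: V=(p*·0.0000+(1−p*)·25.0000)/1.02=16.1064; Δ=(0.0000−25.0000)/(217.1250−156.3300)=-0.4112; B=V−Δ·S=87.5350
Node (1,1) S=241.2500: V=(p*·0.0000+(1−p*)·0.0000)/1.02=0.0000; Δ=(0.0000−0.0000)/(301.5625−217.1250)=0.0000; B=V−Δ·S=0.0000
Node (0,0) S=193.0000: V=(p*·0.0000+(1−p*)·16.1064)/1.02=10.3767; Δ=(0.0000−16.1064)/(241.2500−173.7000)=-0.2384; B=V−Δ·S=56.3951
Self-financing check: at every node Δ·S+B equals the discounted successor values.

(0,0): Delta=-0.2384 Bond=56.3951
(1,0): Delta=-0.4112 Bond=87.5350
(1,1): Delta=0.0000 Bond=0.0000
V0=10.3767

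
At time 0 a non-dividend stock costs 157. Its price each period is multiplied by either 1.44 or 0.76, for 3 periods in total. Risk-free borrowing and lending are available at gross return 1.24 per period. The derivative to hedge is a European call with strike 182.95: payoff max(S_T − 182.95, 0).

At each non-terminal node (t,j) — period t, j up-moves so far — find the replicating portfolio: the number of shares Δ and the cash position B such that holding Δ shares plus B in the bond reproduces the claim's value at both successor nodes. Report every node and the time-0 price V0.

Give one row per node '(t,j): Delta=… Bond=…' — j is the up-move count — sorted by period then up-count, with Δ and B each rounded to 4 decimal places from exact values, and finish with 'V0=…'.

(0,0): Delta=0.8350 Bond=-63.5040
(1,0): Delta=0.4523 Bond=-33.0799
(1,1): Delta=0.9192 Bond=-97.7721
(2,0): Delta=0.0000 Bond=0.0000
(2,1): Delta=0.5518 Bond=-58.1104
(2,2): Delta=1.0000 Bond=-147.5403
V0=67.5980

Under the risk-neutral measure, an up-move has probability p* = (R−d)/(u−d) = 0.7059 and values discount at R = 1.24.
Payoff layer (t=3): V(3,0)=0.0000, V(3,1)=0.0000, V(3,2)=64.4720, V(3,3)=285.8495
Node (2,0) S=90.6832: V=(p*·0.0000+(1−p*)·0.0000)/1.24=0.0000; Δ=(0.0000−0.0000)/(130.5838−68.9192)=0.0000; B=V−Δ·S=0.0000
Node (2,1) S=171.8208: V=(p*·64.4720+(1−p*)·0.0000)/1.24=36.7013; Δ=(64.4720−0.0000)/(247.4220−130.5838)=0.5518; B=V−Δ·S=-58.1104
Node (2,2) S=325.5552: V=(p*·285.8495+(1−p*)·64.4720)/1.24=178.0149; Δ=(285.8495−64.4720)/(468.7995−247.4220)=1.0000; B=V−Δ·S=-147.5403
Node (1,0) S=119.3200: V=(p*·36.7013+(1−p*)·0.0000)/1.24=20.8926; Δ=(36.7013−0.0000)/(171.8208−90.6832)=0.4523; B=V−Δ·S=-33.0799
Node (1,1) S=226.0800: V=(p*·178.0149+(1−p*)·36.7013)/1.24=110.0420; Δ=(178.0149−36.7013)/(325.5552−171.8208)=0.9192; B=V−Δ·S=-97.7721
Node (0,0) S=157.0000: V=(p*·110.0420+(1−p*)·20.8926)/1.24=67.5980; Δ=(110.0420−20.8926)/(226.0800−119.3200)=0.8350; B=V−Δ·S=-63.5040
Root portfolio cost Δ·157+B reproduces V0=67.5980.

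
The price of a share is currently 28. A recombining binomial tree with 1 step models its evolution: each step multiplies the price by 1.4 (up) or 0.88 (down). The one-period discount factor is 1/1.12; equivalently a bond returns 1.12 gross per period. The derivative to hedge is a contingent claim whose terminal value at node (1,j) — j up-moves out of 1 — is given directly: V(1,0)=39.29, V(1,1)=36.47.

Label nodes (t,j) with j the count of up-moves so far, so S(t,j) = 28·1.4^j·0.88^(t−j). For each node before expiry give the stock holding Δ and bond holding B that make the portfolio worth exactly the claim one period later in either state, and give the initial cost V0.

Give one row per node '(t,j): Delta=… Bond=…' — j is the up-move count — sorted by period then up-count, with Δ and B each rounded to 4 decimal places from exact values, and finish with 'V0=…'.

(0,0): Delta=-0.1937 Bond=39.3413
V0=33.9183

No-arbitrage ⇒ martingale measure with p* = (R−d)/(u−d) = 0.4615.
Terminal values V(1,·): V(1,0)=39.2900, V(1,1)=36.4700
Node (0,0) S=28.0000: V=(p*·36.4700+(1−p*)·39.2900)/1.12=33.9183; Δ=(36.4700−39.2900)/(39.2000−24.6400)=-0.1937; B=V−Δ·S=39.3413
Root portfolio cost Δ·28+B reproduces V0=33.9183.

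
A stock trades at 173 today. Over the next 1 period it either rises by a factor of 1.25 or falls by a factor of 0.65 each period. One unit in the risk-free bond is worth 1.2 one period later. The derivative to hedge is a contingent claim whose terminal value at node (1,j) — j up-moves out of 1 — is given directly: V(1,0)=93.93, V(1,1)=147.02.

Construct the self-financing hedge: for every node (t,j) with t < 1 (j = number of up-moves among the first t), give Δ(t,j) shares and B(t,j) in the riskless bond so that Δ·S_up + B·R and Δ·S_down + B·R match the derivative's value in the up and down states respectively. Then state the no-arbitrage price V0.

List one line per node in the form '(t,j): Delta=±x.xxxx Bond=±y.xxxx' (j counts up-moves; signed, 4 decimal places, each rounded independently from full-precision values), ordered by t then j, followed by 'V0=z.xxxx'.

(0,0): Delta=0.5115 Bond=30.3465
V0=118.8299

The replicating-portfolio and risk-neutral prices coincide; use p* = (1.2−0.65)/(1.25−0.65) = 0.9167 for the latter.
Terminal payoffs: V(1,0)=93.9300, V(1,1)=147.0200
(0,0): S=173.0000. Δ = (V_up−V_dn)/(S_up−S_dn) = (147.0200−93.9300)/(216.2500−112.4500) = 0.5115. V = [p*·147.0200 + (1−p*)·93.9300]/1.2 = 118.8299. B = V − Δ·S = 30.3465.
The time-0 hedge costs 118.8299, which is the no-arbitrage price.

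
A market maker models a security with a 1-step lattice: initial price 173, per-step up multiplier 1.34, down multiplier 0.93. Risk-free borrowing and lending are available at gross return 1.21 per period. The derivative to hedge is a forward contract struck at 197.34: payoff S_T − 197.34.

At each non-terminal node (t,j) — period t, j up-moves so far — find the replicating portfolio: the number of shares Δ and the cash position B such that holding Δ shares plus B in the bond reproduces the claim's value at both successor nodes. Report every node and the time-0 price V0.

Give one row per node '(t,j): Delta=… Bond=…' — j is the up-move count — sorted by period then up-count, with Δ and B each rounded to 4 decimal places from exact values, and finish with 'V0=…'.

Under the risk-neutral measure, an up-move has probability p* = (R−d)/(u−d) = 0.6829 and values discount at R = 1.21.
Payoff layer (t=1): V(1,0)=-36.4500, V(1,1)=34.4800
Node (0,0) S=173.0000: V=(p*·34.4800+(1−p*)·-36.4500)/1.21=9.9091; Δ=(34.4800−-36.4500)/(231.8200−160.8900)=1.0000; B=V−Δ·S=-163.0909
The time-0 hedge costs 9.9091, which is the no-arbitrage price.

(0,0): Delta=1.0000 Bond=-163.0909
V0=9.9091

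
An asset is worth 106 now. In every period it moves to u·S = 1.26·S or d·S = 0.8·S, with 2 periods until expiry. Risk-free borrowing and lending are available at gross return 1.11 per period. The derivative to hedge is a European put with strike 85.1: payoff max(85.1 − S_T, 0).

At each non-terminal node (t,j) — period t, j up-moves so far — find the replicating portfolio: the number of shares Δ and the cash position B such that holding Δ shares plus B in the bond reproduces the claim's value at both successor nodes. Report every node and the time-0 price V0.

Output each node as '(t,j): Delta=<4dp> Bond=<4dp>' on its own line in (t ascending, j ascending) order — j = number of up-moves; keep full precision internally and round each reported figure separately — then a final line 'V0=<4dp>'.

Since d<R<u, set p* = (R−d)/(u−d) = 0.6739; price each node as the discounted p*-expectation of its children.
At expiry t=2: V(2,0)=17.2600, V(2,1)=0.0000, V(2,2)=0.0000
Node (1,0) S=84.8000: V=(p*·0.0000+(1−p*)·17.2600)/1.11=5.0705; Δ=(0.0000−17.2600)/(106.8480−67.8400)=-0.4425; B=V−Δ·S=42.5922
Node (1,1) S=133.5600: V=(p*·0.0000+(1−p*)·0.0000)/1.11=0.0000; Δ=(0.0000−0.0000)/(168.2856−106.8480)=0.0000; B=V−Δ·S=0.0000
Node (0,0) S=106.0000: V=(p*·0.0000+(1−p*)·5.0705)/1.11=1.4896; Δ=(0.0000−5.0705)/(133.5600−84.8000)=-0.1040; B=V−Δ·S=12.5124
Root portfolio cost Δ·106+B reproduces V0=1.4896.

(0,0): Delta=-0.1040 Bond=12.5124
(1,0): Delta=-0.4425 Bond=42.5922
(1,1): Delta=0.0000 Bond=0.0000
V0=1.4896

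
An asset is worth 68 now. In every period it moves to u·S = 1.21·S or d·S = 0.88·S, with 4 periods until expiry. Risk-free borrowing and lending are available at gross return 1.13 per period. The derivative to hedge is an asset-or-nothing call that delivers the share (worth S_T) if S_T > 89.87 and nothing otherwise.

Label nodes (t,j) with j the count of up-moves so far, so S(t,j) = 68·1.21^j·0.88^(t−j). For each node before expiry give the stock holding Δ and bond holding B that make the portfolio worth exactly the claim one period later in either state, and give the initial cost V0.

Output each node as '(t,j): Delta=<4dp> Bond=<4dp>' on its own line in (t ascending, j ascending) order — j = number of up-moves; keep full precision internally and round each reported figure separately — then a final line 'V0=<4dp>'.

(0,0): Delta=1.9004 Bond=-72.3689
(1,0): Delta=2.4129 Bond=-112.4432
(1,1): Delta=1.7812 Bond=-71.9637
(2,0): Delta=0.0000 Bond=0.0000
(2,1): Delta=2.9744 Bond=-167.7203
(2,2): Delta=1.5034 Bond=-53.6705
(3,0): Delta=0.0000 Bond=0.0000
(3,1): Delta=0.0000 Bond=0.0000
(3,2): Delta=3.6667 Bond=-250.1716
(3,3): Delta=1.0000 Bond=0.0000
V0=56.8595

Risk-neutral probability p* = (R−d)/(u−d) = (1.13−0.88)/(1.21−0.88) = 0.7576.
Payoff layer (t=4): V(4,0)=0.0000, V(4,1)=0.0000, V(4,2)=0.0000, V(4,3)=106.0102, V(4,4)=145.7640
  t=3,j=0: stock 46.3401 → up 56.0715 (V=0.0000), down 40.7793 (V=0.0000). Price 0.0000; hedge Δ=0.0000, bond B=0.0000.
  t=3,j=1: stock 63.7176 → up 77.0983 (V=0.0000), down 56.0715 (V=0.0000). Price 0.0000; hedge Δ=0.0000, bond B=0.0000.
  t=3,j=2: stock 87.6117 → up 106.0102 (V=106.0102), down 77.0983 (V=0.0000). Price 71.0715; hedge Δ=3.6667, bond B=-250.1716.
  t=3,j=3: stock 120.4661 → up 145.7640 (V=145.7640), down 106.0102 (V=106.0102). Price 120.4661; hedge Δ=1.0000, bond B=0.0000.
  t=2,j=0: stock 52.6592 → up 63.7176 (V=0.0000), down 46.3401 (V=0.0000). Price 0.0000; hedge Δ=0.0000, bond B=0.0000.
  t=2,j=1: stock 72.4064 → up 87.6117 (V=71.0715), down 63.7176 (V=0.0000). Price 47.6478; hedge Δ=2.9744, bond B=-167.7203.
  t=2,j=2: stock 99.5588 → up 120.4661 (V=120.4661), down 87.6117 (V=71.0715). Price 96.0103; hedge Δ=1.5034, bond B=-53.6705.
  t=1,j=0: stock 59.8400 → up 72.4064 (V=47.6478), down 52.6592 (V=0.0000). Price 31.9441; hedge Δ=2.4129, bond B=-112.4432.
  t=1,j=1: stock 82.2800 → up 99.5588 (V=96.0103), down 72.4064 (V=47.6478). Price 74.5895; hedge Δ=1.7812, bond B=-71.9637.
  t=0,j=0: stock 68.0000 → up 82.2800 (V=74.5895), down 59.8400 (V=31.9441). Price 56.8595; hedge Δ=1.9004, bond B=-72.3689.
Check: Δ(0,0)·S0 + B(0,0) = 56.8595 = V0.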